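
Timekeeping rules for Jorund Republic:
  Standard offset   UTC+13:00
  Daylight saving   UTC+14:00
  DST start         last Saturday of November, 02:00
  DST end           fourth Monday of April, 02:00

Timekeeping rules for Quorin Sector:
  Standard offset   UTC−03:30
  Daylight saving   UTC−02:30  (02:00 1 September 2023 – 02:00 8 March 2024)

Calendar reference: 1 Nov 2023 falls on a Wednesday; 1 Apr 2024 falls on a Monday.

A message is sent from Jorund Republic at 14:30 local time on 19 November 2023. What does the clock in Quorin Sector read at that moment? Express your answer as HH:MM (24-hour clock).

1 November 2023 is a Wednesday, so Saturdays fall on 4, 11, 18, 25; the last is November 25.
1 April 2024 is a Monday, so the first Monday is April 1 and the fourth is April 22.
19 November 2023 is outside the daylight-saving period (25 November 2023 – 22 April 2024), so Jorund Republic is on standard time, UTC+13:00.
14:30 Jorund Republic − 13h = 01:30 UTC.
At the standard offset (UTC−03:30), 01:30 UTC − 3h30m = 22:00 Quorin Sector standard time (rolling into the previous day, 18 November 2023).
The standard-time date in Quorin Sector, 18 November 2023, lies within the daylight-saving period (1 September 2023 – 8 March 2024), so Quorin Sector is on daylight time, UTC−02:30.
01:30 UTC − 2h30m = 23:00 Quorin Sector (rolling into the previous day, 18 November 2023).

23:00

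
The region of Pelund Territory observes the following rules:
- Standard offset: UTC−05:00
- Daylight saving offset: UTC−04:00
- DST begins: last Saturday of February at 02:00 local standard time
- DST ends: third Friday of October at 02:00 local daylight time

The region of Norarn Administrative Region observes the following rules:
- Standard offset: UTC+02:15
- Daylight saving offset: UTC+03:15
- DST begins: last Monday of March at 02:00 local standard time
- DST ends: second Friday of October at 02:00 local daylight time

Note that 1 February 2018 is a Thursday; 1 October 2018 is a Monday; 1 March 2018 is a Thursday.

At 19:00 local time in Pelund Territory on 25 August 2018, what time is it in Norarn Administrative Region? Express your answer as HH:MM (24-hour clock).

1 February 2018 is a Thursday, so Saturdays fall on 3, 10, 17, 24; the last is February 24.
1 October 2018 is a Monday, so the first Friday is October 5 and the third is October 19.
25 August 2018 lies within the daylight-saving period (24 February – 19 October), so Pelund Territory is on daylight time, UTC−04:00.
19:00 Pelund Territory + 4h = 23:00 UTC.
1 March 2018 is a Thursday, so Mondays fall on 5, 12, 19, 26; the last is March 26.
1 October 2018 is a Monday, so the first Friday is October 5 and the second is October 12.
At the standard offset (UTC+02:15), 23:00 UTC + 2h15m = 01:15 Norarn Administrative Region standard time (rolling into the next day, 26 August 2018).
The standard-time date in Norarn Administrative Region, 26 August 2018, falls between 26 March and 12 October, so daylight saving is in effect and Norarn Administrative Region is at UTC+03:15.
23:00 UTC + 3h15m = 02:15 Norarn Administrative Region (rolling into the next day, 26 August 2018).

02:15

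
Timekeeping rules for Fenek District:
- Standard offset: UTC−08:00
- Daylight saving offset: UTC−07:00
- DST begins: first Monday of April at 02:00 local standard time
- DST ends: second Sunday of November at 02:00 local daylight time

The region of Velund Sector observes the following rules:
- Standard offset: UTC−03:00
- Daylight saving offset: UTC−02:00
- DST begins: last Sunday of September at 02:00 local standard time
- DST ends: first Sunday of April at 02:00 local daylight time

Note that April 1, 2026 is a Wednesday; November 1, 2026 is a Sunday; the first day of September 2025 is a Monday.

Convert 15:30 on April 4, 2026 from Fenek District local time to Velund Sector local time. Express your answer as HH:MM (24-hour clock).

1 April 2026 is a Wednesday, so the first Monday is April 6.
1 November 2026 is a Sunday, so the first Sunday is November 1 and the second is November 8.
April 4, 2026 is outside the daylight-saving period (6 April – 8 November), so Fenek District is on standard time, UTC−08:00.
15:30 Fenek District + 8h = 23:30 UTC.
1 September 2025 is a Monday, so Sundays fall on 7, 14, 21, 28; the last is September 28.
1 April 2026 is a Wednesday, so the first Sunday is April 5.
At the standard offset (UTC−03:00), 23:30 UTC − 3h = 20:30 Velund Sector standard time.
Daylight saving runs 28 September 2025 – 5 April 2026; the standard-time date in Velund Sector, April 4, 2026, is inside that window, so Velund Sector is at UTC−02:00.
23:30 UTC − 2h = 21:30 Velund Sector.

21:30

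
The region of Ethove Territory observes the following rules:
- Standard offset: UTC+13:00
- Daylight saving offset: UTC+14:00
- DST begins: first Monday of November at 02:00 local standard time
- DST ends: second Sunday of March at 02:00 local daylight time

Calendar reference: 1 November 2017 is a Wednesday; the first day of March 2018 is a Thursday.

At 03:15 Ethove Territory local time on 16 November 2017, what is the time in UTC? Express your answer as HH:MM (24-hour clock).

13:15

1 November 2017 is a Wednesday, so the first Monday is November 6.
1 March 2018 is a Thursday, so the first Sunday is March 4 and the second is March 11.
16 November 2017 lies within the daylight-saving period (6 November 2017 – 11 March 2018), so Ethove Territory is on daylight time, UTC+14:00.
03:15 local − 14h = 13:15 UTC (rolling into the previous day, 15 November 2017).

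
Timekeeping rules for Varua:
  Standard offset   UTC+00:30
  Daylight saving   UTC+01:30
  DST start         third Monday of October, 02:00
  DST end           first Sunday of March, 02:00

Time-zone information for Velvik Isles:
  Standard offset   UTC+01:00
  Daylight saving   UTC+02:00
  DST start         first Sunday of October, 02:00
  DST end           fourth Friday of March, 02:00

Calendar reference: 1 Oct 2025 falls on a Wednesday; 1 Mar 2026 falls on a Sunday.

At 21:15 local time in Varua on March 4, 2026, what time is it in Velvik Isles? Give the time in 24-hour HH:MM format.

22:45

1 October 2025 is a Wednesday, so the first Monday is October 6 and the third is October 20.
1 March 2026 is a Sunday, so the first Sunday is March 1.
March 4, 2026 does not fall between 20 October 2025 and 1 March 2026, so daylight saving is not in effect and Varua is at UTC+00:30.
21:15 Varua − 0h30m = 20:45 UTC.
1 October 2025 is a Wednesday, so the first Sunday is October 5.
1 March 2026 is a Sunday, so the first Friday is March 6 and the fourth is March 27.
At the standard offset (UTC+01:00), 20:45 UTC + 1h = 21:45 Velvik Isles standard time.
The standard-time date in Velvik Isles, March 4, 2026, lies within the daylight-saving period (5 October 2025 – 27 March 2026), so Velvik Isles is on daylight time, UTC+02:00.
20:45 UTC + 2h = 22:45 Velvik Isles.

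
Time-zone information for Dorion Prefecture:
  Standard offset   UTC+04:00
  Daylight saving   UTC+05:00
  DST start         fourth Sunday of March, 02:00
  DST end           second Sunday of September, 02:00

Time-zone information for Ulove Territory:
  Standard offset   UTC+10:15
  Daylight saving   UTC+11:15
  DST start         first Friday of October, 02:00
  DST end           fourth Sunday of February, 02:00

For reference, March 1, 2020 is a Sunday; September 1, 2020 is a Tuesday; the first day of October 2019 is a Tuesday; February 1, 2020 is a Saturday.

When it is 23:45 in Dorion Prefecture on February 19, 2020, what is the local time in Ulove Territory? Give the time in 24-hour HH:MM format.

1 March 2020 is a Sunday, so the first Sunday is March 1 and the fourth is March 22.
1 September 2020 is a Tuesday, so the first Sunday is September 6 and the second is September 13.
February 19, 2020 does not fall between 22 March and 13 September, so daylight saving is not in effect and Dorion Prefecture is at UTC+04:00.
23:45 Dorion Prefecture − 4h = 19:45 UTC.
1 October 2019 is a Tuesday, so the first Friday is October 4.
1 February 2020 is a Saturday, so the first Sunday is February 2 and the fourth is February 23.
At the standard offset (UTC+10:15), 19:45 UTC + 10h15m = 06:00 Ulove Territory standard time (rolling into the next day, 20 February 2020).
The standard-time date in Ulove Territory, February 20, 2020, falls between 4 October 2019 and 23 February 2020, so daylight saving is in effect and Ulove Territory is at UTC+11:15.
19:45 UTC + 11h15m = 07:00 Ulove Territory (rolling into the next day, 20 February 2020).

07:00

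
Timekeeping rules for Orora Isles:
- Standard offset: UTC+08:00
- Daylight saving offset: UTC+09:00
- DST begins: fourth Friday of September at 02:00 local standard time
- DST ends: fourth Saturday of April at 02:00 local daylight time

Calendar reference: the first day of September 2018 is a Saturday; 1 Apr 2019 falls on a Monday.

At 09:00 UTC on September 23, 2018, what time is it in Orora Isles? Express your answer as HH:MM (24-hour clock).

1 September 2018 is a Saturday, so the first Friday is September 7 and the fourth is September 28.
1 April 2019 is a Monday, so the first Saturday is April 6 and the fourth is April 27.
At the standard offset (UTC+08:00), 09:00 UTC + 8h = 17:00 Orora Isles standard time.
Daylight saving runs 28 September 2018 – 27 April 2019; the standard-time date in Orora Isles, September 23, 2018, is outside that window, so Orora Isles is on standard time at UTC+08:00.
09:00 UTC + 8h = 17:00 local.

17:00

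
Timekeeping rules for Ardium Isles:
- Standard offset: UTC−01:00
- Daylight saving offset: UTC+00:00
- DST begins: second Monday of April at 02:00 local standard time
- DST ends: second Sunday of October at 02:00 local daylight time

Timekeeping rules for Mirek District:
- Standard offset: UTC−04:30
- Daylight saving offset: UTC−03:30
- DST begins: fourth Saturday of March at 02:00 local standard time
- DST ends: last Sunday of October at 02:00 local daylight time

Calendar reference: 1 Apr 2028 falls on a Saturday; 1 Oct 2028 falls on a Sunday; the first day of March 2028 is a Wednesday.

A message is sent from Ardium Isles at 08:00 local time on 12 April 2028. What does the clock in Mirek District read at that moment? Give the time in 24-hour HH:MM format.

04:30

1 April 2028 is a Saturday, so the first Monday is April 3 and the second is April 10.
1 October 2028 is a Sunday, so the first Sunday is October 1 and the second is October 8.
12 April 2028 lies within the daylight-saving period (10 April – 8 October), so Ardium Isles is on daylight time, UTC+00:00.
08:00 Ardium Isles − 0h = 08:00 UTC.
1 March 2028 is a Wednesday, so the first Saturday is March 4 and the fourth is March 25.
1 October 2028 is a Sunday, so Sundays fall on 1, 8, 15, 22, 29; the last is October 29.
At the standard offset (UTC−04:30), 08:00 UTC − 4h30m = 03:30 Mirek District standard time.
The standard-time date in Mirek District, 12 April 2028, lies within the daylight-saving period (25 March – 29 October), so Mirek District is on daylight time, UTC−03:30.
08:00 UTC − 3h30m = 04:30 Mirek District.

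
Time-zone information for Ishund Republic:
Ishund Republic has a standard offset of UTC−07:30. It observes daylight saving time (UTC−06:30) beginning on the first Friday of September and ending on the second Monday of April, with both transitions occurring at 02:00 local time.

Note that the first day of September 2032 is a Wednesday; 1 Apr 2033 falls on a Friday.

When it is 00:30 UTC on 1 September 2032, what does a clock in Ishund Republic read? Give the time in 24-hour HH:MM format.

17:00

1 September 2032 is a Wednesday, so the first Friday is September 3.
1 April 2033 is a Friday, so the first Monday is April 4 and the second is April 11.
At the standard offset (UTC−07:30), 00:30 UTC − 7h30m = 17:00 Ishund Republic standard time (rolling into the previous day, 31 August 2032).
The standard-time date in Ishund Republic, 31 August 2032, does not fall between 3 September 2032 and 11 April 2033, so daylight saving is not in effect and Ishund Republic is at UTC−07:30.
00:30 UTC − 7h30m = 17:00 local (rolling into the previous day, 31 August 2032).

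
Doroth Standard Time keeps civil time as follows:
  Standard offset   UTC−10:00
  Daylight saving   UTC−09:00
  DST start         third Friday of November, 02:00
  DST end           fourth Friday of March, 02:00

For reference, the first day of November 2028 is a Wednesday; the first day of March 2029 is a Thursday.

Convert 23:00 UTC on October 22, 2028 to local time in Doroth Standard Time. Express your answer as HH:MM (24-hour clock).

1 November 2028 is a Wednesday, so the first Friday is November 3 and the third is November 17.
1 March 2029 is a Thursday, so the first Friday is March 2 and the fourth is March 23.
At the standard offset (UTC−10:00), 23:00 UTC − 10h = 13:00 Doroth Standard Time standard time.
The standard-time date in Doroth Standard Time, October 22, 2028, is outside the daylight-saving period (17 November 2028 – 23 March 2029), so Doroth Standard Time is on standard time, UTC−10:00.
23:00 UTC − 10h = 13:00 local.

13:00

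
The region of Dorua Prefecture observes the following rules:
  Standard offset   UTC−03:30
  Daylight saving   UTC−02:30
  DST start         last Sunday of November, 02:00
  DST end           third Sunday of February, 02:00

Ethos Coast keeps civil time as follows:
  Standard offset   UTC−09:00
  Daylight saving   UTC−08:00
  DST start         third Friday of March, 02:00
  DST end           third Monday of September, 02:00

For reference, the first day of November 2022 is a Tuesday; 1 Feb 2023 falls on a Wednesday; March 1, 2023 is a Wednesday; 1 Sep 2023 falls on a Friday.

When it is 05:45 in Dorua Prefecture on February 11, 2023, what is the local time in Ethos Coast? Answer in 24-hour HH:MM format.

23:15

1 November 2022 is a Tuesday, so Sundays fall on 6, 13, 20, 27; the last is November 27.
1 February 2023 is a Wednesday, so the first Sunday is February 5 and the third is February 19.
Daylight saving runs 27 November 2022 – 19 February 2023; February 11, 2023 is inside that window, so Dorua Prefecture is at UTC−02:30.
05:45 Dorua Prefecture + 2h30m = 08:15 UTC.
1 March 2023 is a Wednesday, so the first Friday is March 3 and the third is March 17.
1 September 2023 is a Friday, so the first Monday is September 4 and the third is September 18.
At the standard offset (UTC−09:00), 08:15 UTC − 9h = 23:15 Ethos Coast standard time (rolling into the previous day, 10 February 2023).
The standard-time date in Ethos Coast, February 10, 2023, does not fall between 17 March and 18 September, so daylight saving is not in effect and Ethos Coast is at UTC−09:00.
08:15 UTC − 9h = 23:15 Ethos Coast (rolling into the previous day, 10 February 2023).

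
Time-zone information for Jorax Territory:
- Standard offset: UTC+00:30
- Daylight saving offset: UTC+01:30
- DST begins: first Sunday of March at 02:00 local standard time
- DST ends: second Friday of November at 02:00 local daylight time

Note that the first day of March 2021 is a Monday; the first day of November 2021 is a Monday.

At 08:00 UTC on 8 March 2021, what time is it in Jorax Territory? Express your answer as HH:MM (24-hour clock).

1 March 2021 is a Monday, so the first Sunday is March 7.
1 November 2021 is a Monday, so the first Friday is November 5 and the second is November 12.
At the standard offset (UTC+00:30), 08:00 UTC + 0h30m = 08:30 Jorax Territory standard time.
The standard-time date in Jorax Territory, 8 March 2021, falls between 7 March and 12 November, so daylight saving is in effect and Jorax Territory is at UTC+01:30.
08:00 UTC + 1h30m = 09:30 local.

09:30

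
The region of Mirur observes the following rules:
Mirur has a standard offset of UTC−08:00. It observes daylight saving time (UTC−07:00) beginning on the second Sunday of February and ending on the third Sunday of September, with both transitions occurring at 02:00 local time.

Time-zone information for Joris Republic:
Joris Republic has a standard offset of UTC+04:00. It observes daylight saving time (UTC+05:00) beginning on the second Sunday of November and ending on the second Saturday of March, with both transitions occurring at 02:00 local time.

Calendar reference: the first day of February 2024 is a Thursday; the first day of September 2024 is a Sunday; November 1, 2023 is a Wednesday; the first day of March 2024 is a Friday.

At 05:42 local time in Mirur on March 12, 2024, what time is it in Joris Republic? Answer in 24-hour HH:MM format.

16:42

1 February 2024 is a Thursday, so the first Sunday is February 4 and the second is February 11.
1 September 2024 is a Sunday, so the first Sunday is September 1 and the third is September 15.
March 12, 2024 falls between 11 February and 15 September, so daylight saving is in effect and Mirur is at UTC−07:00.
05:42 Mirur + 7h = 12:42 UTC.
1 November 2023 is a Wednesday, so the first Sunday is November 5 and the second is November 12.
1 March 2024 is a Friday, so the first Saturday is March 2 and the second is March 9.
At the standard offset (UTC+04:00), 12:42 UTC + 4h = 16:42 Joris Republic standard time.
The standard-time date in Joris Republic, March 12, 2024, is outside the daylight-saving period (12 November 2023 – 9 March 2024), so Joris Republic is on standard time, UTC+04:00.
12:42 UTC + 4h = 16:42 Joris Republic.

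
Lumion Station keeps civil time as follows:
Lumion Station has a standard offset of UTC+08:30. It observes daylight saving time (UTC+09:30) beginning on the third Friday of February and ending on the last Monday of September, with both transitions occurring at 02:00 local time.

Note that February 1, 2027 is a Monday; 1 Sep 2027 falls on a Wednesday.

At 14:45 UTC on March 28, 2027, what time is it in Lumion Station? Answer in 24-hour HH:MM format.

00:15

1 February 2027 is a Monday, so the first Friday is February 5 and the third is February 19.
1 September 2027 is a Wednesday, so Mondays fall on 6, 13, 20, 27; the last is September 27.
At the standard offset (UTC+08:30), 14:45 UTC + 8h30m = 23:15 Lumion Station standard time.
The standard-time date in Lumion Station, March 28, 2027, falls between 19 February and 27 September, so daylight saving is in effect and Lumion Station is at UTC+09:30.
14:45 UTC + 9h30m = 00:15 local (rolling into the next day, 29 March 2027).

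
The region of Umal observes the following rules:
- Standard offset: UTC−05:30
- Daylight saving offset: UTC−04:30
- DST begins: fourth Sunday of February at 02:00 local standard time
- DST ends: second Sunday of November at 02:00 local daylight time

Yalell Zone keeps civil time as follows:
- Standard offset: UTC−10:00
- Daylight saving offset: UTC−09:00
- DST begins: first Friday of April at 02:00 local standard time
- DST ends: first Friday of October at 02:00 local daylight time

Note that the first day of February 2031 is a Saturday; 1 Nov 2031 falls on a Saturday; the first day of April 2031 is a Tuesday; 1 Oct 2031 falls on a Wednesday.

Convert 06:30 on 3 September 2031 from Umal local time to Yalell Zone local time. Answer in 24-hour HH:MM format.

02:00

1 February 2031 is a Saturday, so the first Sunday is February 2 and the fourth is February 23.
1 November 2031 is a Saturday, so the first Sunday is November 2 and the second is November 9.
Daylight saving runs 23 February – 9 November; 3 September 2031 is inside that window, so Umal is at UTC−04:30.
06:30 Umal + 4h30m = 11:00 UTC.
1 April 2031 is a Tuesday, so the first Friday is April 4.
1 October 2031 is a Wednesday, so the first Friday is October 3.
At the standard offset (UTC−10:00), 11:00 UTC − 10h = 01:00 Yalell Zone standard time.
The standard-time date in Yalell Zone, 3 September 2031, falls between 4 April and 3 October, so daylight saving is in effect and Yalell Zone is at UTC−09:00.
11:00 UTC − 9h = 02:00 Yalell Zone.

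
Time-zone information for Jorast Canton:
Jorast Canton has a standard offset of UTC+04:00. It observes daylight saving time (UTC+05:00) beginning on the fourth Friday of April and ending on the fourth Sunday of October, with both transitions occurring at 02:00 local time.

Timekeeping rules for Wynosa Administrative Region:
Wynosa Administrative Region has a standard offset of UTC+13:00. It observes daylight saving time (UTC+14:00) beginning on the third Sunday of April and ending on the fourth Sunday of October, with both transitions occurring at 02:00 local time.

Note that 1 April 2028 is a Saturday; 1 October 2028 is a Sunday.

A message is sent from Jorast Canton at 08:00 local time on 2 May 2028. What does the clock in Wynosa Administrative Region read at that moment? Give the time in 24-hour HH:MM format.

1 April 2028 is a Saturday, so the first Friday is April 7 and the fourth is April 28.
1 October 2028 is a Sunday, so the first Sunday is October 1 and the fourth is October 22.
2 May 2028 falls between 28 April and 22 October, so daylight saving is in effect and Jorast Canton is at UTC+05:00.
08:00 Jorast Canton − 5h = 03:00 UTC.
1 April 2028 is a Saturday, so the first Sunday is April 2 and the third is April 16.
1 October 2028 is a Sunday, so the first Sunday is October 1 and the fourth is October 22.
At the standard offset (UTC+13:00), 03:00 UTC + 13h = 16:00 Wynosa Administrative Region standard time.
Daylight saving runs 16 April – 22 October; the standard-time date in Wynosa Administrative Region, 2 May 2028, is inside that window, so Wynosa Administrative Region is at UTC+14:00.
03:00 UTC + 14h = 17:00 Wynosa Administrative Region.

17:00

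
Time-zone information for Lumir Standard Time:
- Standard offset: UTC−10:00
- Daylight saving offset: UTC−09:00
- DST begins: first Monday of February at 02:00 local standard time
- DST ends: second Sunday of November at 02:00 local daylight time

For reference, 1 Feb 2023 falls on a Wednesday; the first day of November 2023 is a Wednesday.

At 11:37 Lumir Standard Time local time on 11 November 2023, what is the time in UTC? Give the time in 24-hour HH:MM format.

1 February 2023 is a Wednesday, so the first Monday is February 6.
1 November 2023 is a Wednesday, so the first Sunday is November 5 and the second is November 12.
11 November 2023 falls between 6 February and 12 November, so daylight saving is in effect and Lumir Standard Time is at UTC−09:00.
11:37 local + 9h = 20:37 UTC.

20:37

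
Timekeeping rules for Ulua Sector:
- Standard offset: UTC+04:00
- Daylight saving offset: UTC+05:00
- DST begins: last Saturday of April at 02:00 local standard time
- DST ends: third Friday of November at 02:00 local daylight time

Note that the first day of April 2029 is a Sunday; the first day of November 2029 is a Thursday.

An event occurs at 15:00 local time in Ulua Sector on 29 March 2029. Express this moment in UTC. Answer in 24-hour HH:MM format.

11:00

1 April 2029 is a Sunday, so Saturdays fall on 7, 14, 21, 28; the last is April 28.
1 November 2029 is a Thursday, so the first Friday is November 2 and the third is November 16.
Daylight saving runs 28 April – 16 November; 29 March 2029 is outside that window, so Ulua Sector is on standard time at UTC+04:00.
15:00 local − 4h = 11:00 UTC.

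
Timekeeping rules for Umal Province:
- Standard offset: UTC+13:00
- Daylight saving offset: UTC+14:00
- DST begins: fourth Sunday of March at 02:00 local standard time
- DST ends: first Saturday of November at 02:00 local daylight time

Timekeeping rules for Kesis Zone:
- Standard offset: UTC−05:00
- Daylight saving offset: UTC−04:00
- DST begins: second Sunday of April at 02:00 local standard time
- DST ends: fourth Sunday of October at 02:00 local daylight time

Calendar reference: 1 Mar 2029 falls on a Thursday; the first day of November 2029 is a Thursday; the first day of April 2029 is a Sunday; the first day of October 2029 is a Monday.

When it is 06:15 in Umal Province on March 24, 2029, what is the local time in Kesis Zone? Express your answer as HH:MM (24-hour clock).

12:15

1 March 2029 is a Thursday, so the first Sunday is March 4 and the fourth is March 25.
1 November 2029 is a Thursday, so the first Saturday is November 3.
March 24, 2029 does not fall between 25 March and 3 November, so daylight saving is not in effect and Umal Province is at UTC+13:00.
06:15 Umal Province − 13h = 17:15 UTC (rolling into the previous day, 23 March 2029).
1 April 2029 is a Sunday, so the first Sunday is April 1 and the second is April 8.
1 October 2029 is a Monday, so the first Sunday is October 7 and the fourth is October 28.
At the standard offset (UTC−05:00), 17:15 UTC − 5h = 12:15 Kesis Zone standard time.
The standard-time date in Kesis Zone, March 23, 2029, does not fall between 8 April and 28 October, so daylight saving is not in effect and Kesis Zone is at UTC−05:00.
17:15 UTC − 5h = 12:15 Kesis Zone.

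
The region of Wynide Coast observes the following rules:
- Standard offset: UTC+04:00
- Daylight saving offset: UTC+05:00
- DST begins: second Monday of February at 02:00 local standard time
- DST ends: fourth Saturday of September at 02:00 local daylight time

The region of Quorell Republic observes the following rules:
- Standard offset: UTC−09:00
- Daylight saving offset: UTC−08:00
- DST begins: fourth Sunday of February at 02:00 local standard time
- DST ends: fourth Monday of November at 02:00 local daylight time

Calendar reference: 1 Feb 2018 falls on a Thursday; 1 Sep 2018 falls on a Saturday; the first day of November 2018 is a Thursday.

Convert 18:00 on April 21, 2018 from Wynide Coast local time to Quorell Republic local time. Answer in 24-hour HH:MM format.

05:00

1 February 2018 is a Thursday, so the first Monday is February 5 and the second is February 12.
1 September 2018 is a Saturday, so the first Saturday is September 1 and the fourth is September 22.
April 21, 2018 falls between 12 February and 22 September, so daylight saving is in effect and Wynide Coast is at UTC+05:00.
18:00 Wynide Coast − 5h = 13:00 UTC.
1 February 2018 is a Thursday, so the first Sunday is February 4 and the fourth is February 25.
1 November 2018 is a Thursday, so the first Monday is November 5 and the fourth is November 26.
At the standard offset (UTC−09:00), 13:00 UTC − 9h = 04:00 Quorell Republic standard time.
Daylight saving runs 25 February – 26 November; the standard-time date in Quorell Republic, April 21, 2018, is inside that window, so Quorell Republic is at UTC−08:00.
13:00 UTC − 8h = 05:00 Quorell Republic.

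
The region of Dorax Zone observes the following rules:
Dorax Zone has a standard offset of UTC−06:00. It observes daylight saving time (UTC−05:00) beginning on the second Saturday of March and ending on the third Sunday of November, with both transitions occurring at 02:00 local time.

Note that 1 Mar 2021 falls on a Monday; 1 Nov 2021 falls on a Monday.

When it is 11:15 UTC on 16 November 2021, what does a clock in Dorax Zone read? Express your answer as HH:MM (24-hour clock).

1 March 2021 is a Monday, so the first Saturday is March 6 and the second is March 13.
1 November 2021 is a Monday, so the first Sunday is November 7 and the third is November 21.
At the standard offset (UTC−06:00), 11:15 UTC − 6h = 05:15 Dorax Zone standard time.
The standard-time date in Dorax Zone, 16 November 2021, falls between 13 March and 21 November, so daylight saving is in effect and Dorax Zone is at UTC−05:00.
11:15 UTC − 5h = 06:15 local.

06:15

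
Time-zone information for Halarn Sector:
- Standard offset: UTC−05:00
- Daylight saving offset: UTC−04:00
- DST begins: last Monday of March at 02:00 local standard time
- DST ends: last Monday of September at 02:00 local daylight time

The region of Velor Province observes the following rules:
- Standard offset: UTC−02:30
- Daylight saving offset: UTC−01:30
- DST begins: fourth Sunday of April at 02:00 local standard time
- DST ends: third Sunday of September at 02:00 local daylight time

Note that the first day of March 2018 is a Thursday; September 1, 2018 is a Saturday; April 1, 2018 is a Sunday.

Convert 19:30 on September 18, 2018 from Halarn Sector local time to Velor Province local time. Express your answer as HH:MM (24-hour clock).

21:00

1 March 2018 is a Thursday, so Mondays fall on 5, 12, 19, 26; the last is March 26.
1 September 2018 is a Saturday, so Mondays fall on 3, 10, 17, 24; the last is September 24.
Daylight saving runs 26 March – 24 September; September 18, 2018 is inside that window, so Halarn Sector is at UTC−04:00.
19:30 Halarn Sector + 4h = 23:30 UTC.
1 April 2018 is a Sunday, so the first Sunday is April 1 and the fourth is April 22.
1 September 2018 is a Saturday, so the first Sunday is September 2 and the third is September 16.
At the standard offset (UTC−02:30), 23:30 UTC − 2h30m = 21:00 Velor Province standard time.
The standard-time date in Velor Province, September 18, 2018, is outside the daylight-saving period (22 April – 16 September), so Velor Province is on standard time, UTC−02:30.
23:30 UTC − 2h30m = 21:00 Velor Province.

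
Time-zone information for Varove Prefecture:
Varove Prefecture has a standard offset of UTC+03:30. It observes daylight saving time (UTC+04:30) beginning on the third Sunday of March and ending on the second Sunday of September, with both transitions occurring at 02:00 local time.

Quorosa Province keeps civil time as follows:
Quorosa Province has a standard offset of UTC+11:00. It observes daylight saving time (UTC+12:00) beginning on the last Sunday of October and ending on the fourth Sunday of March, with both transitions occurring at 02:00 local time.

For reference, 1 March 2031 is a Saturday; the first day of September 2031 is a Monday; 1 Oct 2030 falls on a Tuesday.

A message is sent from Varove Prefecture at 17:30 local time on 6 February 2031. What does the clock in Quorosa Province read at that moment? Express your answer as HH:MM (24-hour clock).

1 March 2031 is a Saturday, so the first Sunday is March 2 and the third is March 16.
1 September 2031 is a Monday, so the first Sunday is September 7 and the second is September 14.
6 February 2031 does not fall between 16 March and 14 September, so daylight saving is not in effect and Varove Prefecture is at UTC+03:30.
17:30 Varove Prefecture − 3h30m = 14:00 UTC.
1 October 2030 is a Tuesday, so Sundays fall on 6, 13, 20, 27; the last is October 27.
1 March 2031 is a Saturday, so the first Sunday is March 2 and the fourth is March 23.
At the standard offset (UTC+11:00), 14:00 UTC + 11h = 01:00 Quorosa Province standard time (rolling into the next day, 7 February 2031).
Daylight saving runs 27 October 2030 – 23 March 2031; the standard-time date in Quorosa Province, 7 February 2031, is inside that window, so Quorosa Province is at UTC+12:00.
14:00 UTC + 12h = 02:00 Quorosa Province (rolling into the next day, 7 February 2031).

02:00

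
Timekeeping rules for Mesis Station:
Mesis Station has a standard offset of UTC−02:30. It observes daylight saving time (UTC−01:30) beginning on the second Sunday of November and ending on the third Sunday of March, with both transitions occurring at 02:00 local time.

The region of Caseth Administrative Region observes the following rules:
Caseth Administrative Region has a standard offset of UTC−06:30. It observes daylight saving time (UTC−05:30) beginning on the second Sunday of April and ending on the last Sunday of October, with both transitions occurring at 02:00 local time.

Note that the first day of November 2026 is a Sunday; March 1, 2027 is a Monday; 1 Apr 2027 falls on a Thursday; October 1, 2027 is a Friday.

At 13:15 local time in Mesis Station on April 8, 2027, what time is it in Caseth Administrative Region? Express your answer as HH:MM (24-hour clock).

1 November 2026 is a Sunday, so the first Sunday is November 1 and the second is November 8.
1 March 2027 is a Monday, so the first Sunday is March 7 and the third is March 21.
Daylight saving runs 8 November 2026 – 21 March 2027; April 8, 2027 is outside that window, so Mesis Station is on standard time at UTC−02:30.
13:15 Mesis Station + 2h30m = 15:45 UTC.
1 April 2027 is a Thursday, so the first Sunday is April 4 and the second is April 11.
1 October 2027 is a Friday, so Sundays fall on 3, 10, 17, 24, 31; the last is October 31.
At the standard offset (UTC−06:30), 15:45 UTC − 6h30m = 09:15 Caseth Administrative Region standard time.
The standard-time date in Caseth Administrative Region, April 8, 2027, is outside the daylight-saving period (11 April – 31 October), so Caseth Administrative Region is on standard time, UTC−06:30.
15:45 UTC − 6h30m = 09:15 Caseth Administrative Region.

09:15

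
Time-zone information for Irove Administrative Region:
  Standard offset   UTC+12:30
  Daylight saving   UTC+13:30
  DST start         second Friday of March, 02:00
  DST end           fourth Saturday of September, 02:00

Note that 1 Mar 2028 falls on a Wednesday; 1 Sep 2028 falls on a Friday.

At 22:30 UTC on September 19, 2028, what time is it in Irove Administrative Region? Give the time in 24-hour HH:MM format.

1 March 2028 is a Wednesday, so the first Friday is March 3 and the second is March 10.
1 September 2028 is a Friday, so the first Saturday is September 2 and the fourth is September 23.
At the standard offset (UTC+12:30), 22:30 UTC + 12h30m = 11:00 Irove Administrative Region standard time (rolling into the next day, 20 September 2028).
The standard-time date in Irove Administrative Region, September 20, 2028, falls between 10 March and 23 September, so daylight saving is in effect and Irove Administrative Region is at UTC+13:30.
22:30 UTC + 13h30m = 12:00 local (rolling into the next day, 20 September 2028).

12:00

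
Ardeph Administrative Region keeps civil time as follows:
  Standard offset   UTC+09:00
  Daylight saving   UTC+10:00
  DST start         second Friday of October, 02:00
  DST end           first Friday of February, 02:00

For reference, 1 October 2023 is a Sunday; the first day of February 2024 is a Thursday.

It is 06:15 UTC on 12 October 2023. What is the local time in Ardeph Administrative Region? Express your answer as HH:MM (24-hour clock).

1 October 2023 is a Sunday, so the first Friday is October 6 and the second is October 13.
1 February 2024 is a Thursday, so the first Friday is February 2.
At the standard offset (UTC+09:00), 06:15 UTC + 9h = 15:15 Ardeph Administrative Region standard time.
The standard-time date in Ardeph Administrative Region, 12 October 2023, does not fall between 13 October 2023 and 2 February 2024, so daylight saving is not in effect and Ardeph Administrative Region is at UTC+09:00.
06:15 UTC + 9h = 15:15 local.

15:15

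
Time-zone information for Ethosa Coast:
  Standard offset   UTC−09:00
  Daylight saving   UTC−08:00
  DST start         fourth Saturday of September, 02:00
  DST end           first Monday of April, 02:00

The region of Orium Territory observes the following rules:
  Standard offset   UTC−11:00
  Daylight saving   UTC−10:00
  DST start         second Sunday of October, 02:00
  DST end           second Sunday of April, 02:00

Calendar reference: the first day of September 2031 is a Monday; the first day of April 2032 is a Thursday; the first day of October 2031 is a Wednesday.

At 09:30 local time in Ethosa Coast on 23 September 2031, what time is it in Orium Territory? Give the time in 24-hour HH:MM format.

1 September 2031 is a Monday, so the first Saturday is September 6 and the fourth is September 27.
1 April 2032 is a Thursday, so the first Monday is April 5.
23 September 2031 does not fall between 27 September 2031 and 5 April 2032, so daylight saving is not in effect and Ethosa Coast is at UTC−09:00.
09:30 Ethosa Coast + 9h = 18:30 UTC.
1 October 2031 is a Wednesday, so the first Sunday is October 5 and the second is October 12.
1 April 2032 is a Thursday, so the first Sunday is April 4 and the second is April 11.
At the standard offset (UTC−11:00), 18:30 UTC − 11h = 07:30 Orium Territory standard time.
The standard-time date in Orium Territory, 23 September 2031, does not fall between 12 October 2031 and 11 April 2032, so daylight saving is not in effect and Orium Territory is at UTC−11:00.
18:30 UTC − 11h = 07:30 Orium Territory.

07:30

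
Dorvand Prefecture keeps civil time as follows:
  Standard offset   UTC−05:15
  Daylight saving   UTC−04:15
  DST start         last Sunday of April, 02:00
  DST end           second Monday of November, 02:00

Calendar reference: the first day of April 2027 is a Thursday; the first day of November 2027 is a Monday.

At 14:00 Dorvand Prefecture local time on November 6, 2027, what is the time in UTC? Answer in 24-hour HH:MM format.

18:15

1 April 2027 is a Thursday, so Sundays fall on 4, 11, 18, 25; the last is April 25.
1 November 2027 is a Monday, so the first Monday is November 1 and the second is November 8.
November 6, 2027 falls between 25 April and 8 November, so daylight saving is in effect and Dorvand Prefecture is at UTC−04:15.
14:00 local + 4h15m = 18:15 UTC.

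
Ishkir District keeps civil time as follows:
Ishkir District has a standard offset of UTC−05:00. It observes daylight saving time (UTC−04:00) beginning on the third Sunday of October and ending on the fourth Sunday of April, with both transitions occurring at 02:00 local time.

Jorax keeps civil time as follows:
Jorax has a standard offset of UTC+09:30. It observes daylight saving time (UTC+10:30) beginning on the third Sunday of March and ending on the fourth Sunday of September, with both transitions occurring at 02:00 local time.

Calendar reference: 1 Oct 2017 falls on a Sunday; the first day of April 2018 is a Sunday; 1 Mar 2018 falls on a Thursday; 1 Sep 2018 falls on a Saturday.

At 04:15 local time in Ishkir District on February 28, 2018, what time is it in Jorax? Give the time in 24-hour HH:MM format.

1 October 2017 is a Sunday, so the first Sunday is October 1 and the third is October 15.
1 April 2018 is a Sunday, so the first Sunday is April 1 and the fourth is April 22.
February 28, 2018 falls between 15 October 2017 and 22 April 2018, so daylight saving is in effect and Ishkir District is at UTC−04:00.
04:15 Ishkir District + 4h = 08:15 UTC.
1 March 2018 is a Thursday, so the first Sunday is March 4 and the third is March 18.
1 September 2018 is a Saturday, so the first Sunday is September 2 and the fourth is September 23.
At the standard offset (UTC+09:30), 08:15 UTC + 9h30m = 17:45 Jorax standard time.
The standard-time date in Jorax, February 28, 2018, is outside the daylight-saving period (18 March – 23 September), so Jorax is on standard time, UTC+09:30.
08:15 UTC + 9h30m = 17:45 Jorax.

17:45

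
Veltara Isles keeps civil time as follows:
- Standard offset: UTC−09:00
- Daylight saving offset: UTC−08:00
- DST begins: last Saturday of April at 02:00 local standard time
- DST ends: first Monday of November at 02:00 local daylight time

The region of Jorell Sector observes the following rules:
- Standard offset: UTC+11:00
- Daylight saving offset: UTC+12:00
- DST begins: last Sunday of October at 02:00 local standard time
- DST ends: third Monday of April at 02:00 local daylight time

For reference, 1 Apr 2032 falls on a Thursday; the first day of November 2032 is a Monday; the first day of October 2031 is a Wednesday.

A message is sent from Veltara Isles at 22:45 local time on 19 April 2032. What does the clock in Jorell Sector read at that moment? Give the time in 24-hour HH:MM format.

1 April 2032 is a Thursday, so Saturdays fall on 3, 10, 17, 24; the last is April 24.
1 November 2032 is a Monday, so the first Monday is November 1.
19 April 2032 is outside the daylight-saving period (24 April – 1 November), so Veltara Isles is on standard time, UTC−09:00.
22:45 Veltara Isles + 9h = 07:45 UTC (rolling into the next day, 20 April 2032).
1 October 2031 is a Wednesday, so Sundays fall on 5, 12, 19, 26; the last is October 26.
1 April 2032 is a Thursday, so the first Monday is April 5 and the third is April 19.
At the standard offset (UTC+11:00), 07:45 UTC + 11h = 18:45 Jorell Sector standard time.
Daylight saving runs 26 October 2031 – 19 April 2032; the standard-time date in Jorell Sector, 20 April 2032, is outside that window, so Jorell Sector is on standard time at UTC+11:00.
07:45 UTC + 11h = 18:45 Jorell Sector.

18:45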